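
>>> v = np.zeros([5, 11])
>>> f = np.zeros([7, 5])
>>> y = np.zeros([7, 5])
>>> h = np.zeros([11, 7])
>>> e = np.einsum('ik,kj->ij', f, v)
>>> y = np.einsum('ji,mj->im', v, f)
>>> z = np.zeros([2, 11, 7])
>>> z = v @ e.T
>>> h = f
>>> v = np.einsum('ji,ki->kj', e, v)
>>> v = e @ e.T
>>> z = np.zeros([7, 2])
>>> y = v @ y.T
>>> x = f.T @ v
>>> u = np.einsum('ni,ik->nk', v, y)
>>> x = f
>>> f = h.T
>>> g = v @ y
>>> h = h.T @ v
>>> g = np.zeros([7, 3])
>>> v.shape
(7, 7)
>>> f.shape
(5, 7)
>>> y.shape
(7, 11)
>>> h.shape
(5, 7)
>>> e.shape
(7, 11)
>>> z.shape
(7, 2)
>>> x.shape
(7, 5)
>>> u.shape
(7, 11)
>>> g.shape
(7, 3)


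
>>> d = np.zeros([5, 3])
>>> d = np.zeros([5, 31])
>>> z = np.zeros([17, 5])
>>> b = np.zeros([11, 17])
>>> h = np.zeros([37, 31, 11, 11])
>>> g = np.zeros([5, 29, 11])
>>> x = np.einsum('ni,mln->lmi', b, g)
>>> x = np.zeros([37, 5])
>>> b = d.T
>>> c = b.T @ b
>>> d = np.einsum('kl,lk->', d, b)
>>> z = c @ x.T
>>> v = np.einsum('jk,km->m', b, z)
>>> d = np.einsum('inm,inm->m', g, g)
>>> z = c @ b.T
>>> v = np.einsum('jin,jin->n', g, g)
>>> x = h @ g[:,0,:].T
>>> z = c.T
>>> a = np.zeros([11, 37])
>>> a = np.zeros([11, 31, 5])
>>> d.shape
(11,)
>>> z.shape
(5, 5)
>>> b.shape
(31, 5)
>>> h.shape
(37, 31, 11, 11)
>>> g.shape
(5, 29, 11)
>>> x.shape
(37, 31, 11, 5)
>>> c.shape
(5, 5)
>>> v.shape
(11,)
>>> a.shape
(11, 31, 5)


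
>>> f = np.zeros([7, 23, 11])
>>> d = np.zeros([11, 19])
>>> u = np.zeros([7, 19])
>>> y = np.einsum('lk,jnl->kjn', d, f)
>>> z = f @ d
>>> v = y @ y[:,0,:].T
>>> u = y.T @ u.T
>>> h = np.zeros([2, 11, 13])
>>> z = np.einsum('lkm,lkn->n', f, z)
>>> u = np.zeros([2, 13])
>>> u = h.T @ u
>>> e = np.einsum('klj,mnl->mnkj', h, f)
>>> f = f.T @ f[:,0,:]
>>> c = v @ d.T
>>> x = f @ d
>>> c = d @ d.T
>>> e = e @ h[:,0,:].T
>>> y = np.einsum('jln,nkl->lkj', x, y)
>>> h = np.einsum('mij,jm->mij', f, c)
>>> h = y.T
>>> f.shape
(11, 23, 11)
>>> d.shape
(11, 19)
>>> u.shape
(13, 11, 13)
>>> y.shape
(23, 7, 11)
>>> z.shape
(19,)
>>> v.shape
(19, 7, 19)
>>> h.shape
(11, 7, 23)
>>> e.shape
(7, 23, 2, 2)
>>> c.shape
(11, 11)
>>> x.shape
(11, 23, 19)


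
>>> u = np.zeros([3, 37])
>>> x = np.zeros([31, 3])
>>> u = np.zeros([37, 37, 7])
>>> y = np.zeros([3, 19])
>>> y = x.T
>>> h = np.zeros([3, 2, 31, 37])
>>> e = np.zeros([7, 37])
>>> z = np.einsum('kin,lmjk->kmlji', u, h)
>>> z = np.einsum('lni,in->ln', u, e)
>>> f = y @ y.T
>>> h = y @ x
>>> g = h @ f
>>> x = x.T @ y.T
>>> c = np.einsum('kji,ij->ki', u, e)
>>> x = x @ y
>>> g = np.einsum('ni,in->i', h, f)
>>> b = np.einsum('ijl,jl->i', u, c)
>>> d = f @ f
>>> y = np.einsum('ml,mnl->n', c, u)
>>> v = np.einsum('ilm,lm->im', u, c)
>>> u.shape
(37, 37, 7)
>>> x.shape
(3, 31)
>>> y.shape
(37,)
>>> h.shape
(3, 3)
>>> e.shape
(7, 37)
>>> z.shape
(37, 37)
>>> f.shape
(3, 3)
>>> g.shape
(3,)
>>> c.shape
(37, 7)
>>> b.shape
(37,)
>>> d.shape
(3, 3)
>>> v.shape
(37, 7)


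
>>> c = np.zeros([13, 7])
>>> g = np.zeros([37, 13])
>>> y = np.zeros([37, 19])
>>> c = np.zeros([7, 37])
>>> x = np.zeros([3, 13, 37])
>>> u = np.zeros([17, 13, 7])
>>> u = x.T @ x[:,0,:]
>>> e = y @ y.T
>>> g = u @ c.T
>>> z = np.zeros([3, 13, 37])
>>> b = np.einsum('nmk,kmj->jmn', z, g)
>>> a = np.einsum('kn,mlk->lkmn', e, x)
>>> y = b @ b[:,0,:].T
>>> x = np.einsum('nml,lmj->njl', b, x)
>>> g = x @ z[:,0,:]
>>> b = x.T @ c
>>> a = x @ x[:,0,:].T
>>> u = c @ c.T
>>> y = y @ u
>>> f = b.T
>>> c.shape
(7, 37)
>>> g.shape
(7, 37, 37)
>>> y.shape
(7, 13, 7)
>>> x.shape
(7, 37, 3)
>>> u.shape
(7, 7)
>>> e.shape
(37, 37)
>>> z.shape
(3, 13, 37)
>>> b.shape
(3, 37, 37)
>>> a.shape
(7, 37, 7)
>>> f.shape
(37, 37, 3)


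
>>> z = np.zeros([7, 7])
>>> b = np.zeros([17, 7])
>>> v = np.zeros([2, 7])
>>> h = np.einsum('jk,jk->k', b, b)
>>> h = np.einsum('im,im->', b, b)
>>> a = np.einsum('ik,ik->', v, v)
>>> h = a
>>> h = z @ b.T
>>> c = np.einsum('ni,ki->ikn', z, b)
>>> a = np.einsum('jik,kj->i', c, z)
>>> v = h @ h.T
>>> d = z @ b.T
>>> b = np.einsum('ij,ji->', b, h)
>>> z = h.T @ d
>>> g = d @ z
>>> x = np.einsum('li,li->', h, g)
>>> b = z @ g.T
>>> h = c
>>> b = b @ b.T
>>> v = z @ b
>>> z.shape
(17, 17)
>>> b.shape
(17, 17)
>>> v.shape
(17, 17)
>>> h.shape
(7, 17, 7)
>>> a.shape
(17,)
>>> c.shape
(7, 17, 7)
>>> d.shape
(7, 17)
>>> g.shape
(7, 17)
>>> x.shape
()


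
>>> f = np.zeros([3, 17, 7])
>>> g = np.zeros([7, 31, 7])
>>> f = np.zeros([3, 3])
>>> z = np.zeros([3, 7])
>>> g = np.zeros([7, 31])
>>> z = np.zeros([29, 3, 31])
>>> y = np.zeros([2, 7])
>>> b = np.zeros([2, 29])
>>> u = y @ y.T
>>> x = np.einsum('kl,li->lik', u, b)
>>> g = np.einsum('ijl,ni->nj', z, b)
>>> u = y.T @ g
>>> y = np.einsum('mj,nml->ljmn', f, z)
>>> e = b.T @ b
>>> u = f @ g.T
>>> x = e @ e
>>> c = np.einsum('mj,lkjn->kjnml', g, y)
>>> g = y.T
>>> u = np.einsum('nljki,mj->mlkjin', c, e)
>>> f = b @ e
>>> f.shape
(2, 29)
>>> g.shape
(29, 3, 3, 31)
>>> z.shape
(29, 3, 31)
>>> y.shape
(31, 3, 3, 29)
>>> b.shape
(2, 29)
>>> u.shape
(29, 3, 2, 29, 31, 3)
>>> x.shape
(29, 29)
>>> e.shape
(29, 29)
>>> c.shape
(3, 3, 29, 2, 31)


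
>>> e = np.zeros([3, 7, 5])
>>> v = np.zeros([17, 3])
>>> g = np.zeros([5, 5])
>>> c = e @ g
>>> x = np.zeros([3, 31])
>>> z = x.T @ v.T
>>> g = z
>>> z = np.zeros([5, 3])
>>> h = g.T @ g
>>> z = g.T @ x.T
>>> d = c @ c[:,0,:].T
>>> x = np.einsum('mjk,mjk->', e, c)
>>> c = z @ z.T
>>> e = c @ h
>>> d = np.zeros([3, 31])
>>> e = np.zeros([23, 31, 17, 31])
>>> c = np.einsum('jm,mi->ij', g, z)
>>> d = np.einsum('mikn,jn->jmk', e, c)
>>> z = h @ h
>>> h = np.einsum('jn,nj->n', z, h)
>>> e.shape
(23, 31, 17, 31)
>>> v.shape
(17, 3)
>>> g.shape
(31, 17)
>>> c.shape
(3, 31)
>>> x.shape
()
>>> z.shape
(17, 17)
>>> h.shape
(17,)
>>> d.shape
(3, 23, 17)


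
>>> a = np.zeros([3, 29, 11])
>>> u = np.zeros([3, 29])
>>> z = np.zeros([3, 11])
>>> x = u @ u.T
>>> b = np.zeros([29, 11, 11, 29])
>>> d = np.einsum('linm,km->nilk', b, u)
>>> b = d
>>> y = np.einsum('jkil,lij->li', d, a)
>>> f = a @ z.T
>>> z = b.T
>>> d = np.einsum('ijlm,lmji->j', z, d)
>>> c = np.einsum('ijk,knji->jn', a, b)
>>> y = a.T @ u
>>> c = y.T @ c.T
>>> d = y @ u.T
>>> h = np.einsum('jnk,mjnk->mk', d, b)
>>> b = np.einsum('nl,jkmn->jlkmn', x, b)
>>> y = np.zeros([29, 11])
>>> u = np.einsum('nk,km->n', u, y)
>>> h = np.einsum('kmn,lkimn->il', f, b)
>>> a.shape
(3, 29, 11)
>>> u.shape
(3,)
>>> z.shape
(3, 29, 11, 11)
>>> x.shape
(3, 3)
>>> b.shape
(11, 3, 11, 29, 3)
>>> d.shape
(11, 29, 3)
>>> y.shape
(29, 11)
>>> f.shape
(3, 29, 3)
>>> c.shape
(29, 29, 29)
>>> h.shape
(11, 11)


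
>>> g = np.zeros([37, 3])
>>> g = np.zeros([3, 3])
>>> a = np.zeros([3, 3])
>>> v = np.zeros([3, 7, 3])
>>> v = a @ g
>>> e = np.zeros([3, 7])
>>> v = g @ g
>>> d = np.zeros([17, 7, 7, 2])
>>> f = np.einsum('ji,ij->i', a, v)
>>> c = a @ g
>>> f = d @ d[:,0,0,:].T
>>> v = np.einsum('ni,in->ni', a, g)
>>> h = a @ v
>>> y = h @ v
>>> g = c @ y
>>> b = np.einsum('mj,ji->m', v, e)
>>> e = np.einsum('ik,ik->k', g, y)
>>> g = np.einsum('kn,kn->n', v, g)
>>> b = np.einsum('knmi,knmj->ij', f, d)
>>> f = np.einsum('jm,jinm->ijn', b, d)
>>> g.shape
(3,)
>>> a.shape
(3, 3)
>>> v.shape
(3, 3)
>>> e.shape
(3,)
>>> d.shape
(17, 7, 7, 2)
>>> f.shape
(7, 17, 7)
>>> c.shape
(3, 3)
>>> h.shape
(3, 3)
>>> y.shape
(3, 3)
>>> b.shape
(17, 2)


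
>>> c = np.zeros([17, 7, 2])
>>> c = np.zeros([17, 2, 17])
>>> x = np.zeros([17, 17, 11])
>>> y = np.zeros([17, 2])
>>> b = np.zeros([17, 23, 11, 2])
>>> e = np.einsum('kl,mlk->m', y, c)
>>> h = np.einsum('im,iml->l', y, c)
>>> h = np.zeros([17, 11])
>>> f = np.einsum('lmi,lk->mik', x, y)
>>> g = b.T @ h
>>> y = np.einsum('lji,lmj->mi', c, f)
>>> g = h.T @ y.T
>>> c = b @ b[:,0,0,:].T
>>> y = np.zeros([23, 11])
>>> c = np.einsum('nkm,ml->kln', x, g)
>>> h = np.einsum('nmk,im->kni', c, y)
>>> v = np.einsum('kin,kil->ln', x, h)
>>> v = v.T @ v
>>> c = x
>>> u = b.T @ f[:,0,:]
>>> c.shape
(17, 17, 11)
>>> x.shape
(17, 17, 11)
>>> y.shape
(23, 11)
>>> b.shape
(17, 23, 11, 2)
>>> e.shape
(17,)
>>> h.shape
(17, 17, 23)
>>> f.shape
(17, 11, 2)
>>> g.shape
(11, 11)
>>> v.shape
(11, 11)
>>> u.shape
(2, 11, 23, 2)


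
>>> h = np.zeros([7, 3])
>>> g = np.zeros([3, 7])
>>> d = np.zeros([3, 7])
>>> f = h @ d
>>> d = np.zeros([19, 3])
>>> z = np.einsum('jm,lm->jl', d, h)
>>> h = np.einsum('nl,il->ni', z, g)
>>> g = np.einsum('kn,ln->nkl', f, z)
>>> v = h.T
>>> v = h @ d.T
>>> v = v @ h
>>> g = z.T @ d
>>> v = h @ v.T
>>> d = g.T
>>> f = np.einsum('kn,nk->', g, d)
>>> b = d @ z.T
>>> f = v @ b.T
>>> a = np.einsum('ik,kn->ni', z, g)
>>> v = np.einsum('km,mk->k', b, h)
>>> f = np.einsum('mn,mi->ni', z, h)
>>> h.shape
(19, 3)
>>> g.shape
(7, 3)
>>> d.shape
(3, 7)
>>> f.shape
(7, 3)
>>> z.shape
(19, 7)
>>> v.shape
(3,)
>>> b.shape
(3, 19)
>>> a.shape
(3, 19)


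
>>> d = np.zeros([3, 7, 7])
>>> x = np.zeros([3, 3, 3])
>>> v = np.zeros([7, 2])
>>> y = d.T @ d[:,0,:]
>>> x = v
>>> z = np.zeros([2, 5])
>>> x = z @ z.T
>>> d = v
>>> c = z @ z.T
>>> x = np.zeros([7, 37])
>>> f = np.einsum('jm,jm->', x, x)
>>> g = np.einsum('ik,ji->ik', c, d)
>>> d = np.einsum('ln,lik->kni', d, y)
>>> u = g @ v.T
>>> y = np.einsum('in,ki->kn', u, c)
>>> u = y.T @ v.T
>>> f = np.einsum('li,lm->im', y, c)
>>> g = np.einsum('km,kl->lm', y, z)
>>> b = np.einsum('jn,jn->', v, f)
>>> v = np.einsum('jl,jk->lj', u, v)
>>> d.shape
(7, 2, 7)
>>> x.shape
(7, 37)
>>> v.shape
(7, 7)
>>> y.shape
(2, 7)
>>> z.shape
(2, 5)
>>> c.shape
(2, 2)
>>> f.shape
(7, 2)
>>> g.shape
(5, 7)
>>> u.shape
(7, 7)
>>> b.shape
()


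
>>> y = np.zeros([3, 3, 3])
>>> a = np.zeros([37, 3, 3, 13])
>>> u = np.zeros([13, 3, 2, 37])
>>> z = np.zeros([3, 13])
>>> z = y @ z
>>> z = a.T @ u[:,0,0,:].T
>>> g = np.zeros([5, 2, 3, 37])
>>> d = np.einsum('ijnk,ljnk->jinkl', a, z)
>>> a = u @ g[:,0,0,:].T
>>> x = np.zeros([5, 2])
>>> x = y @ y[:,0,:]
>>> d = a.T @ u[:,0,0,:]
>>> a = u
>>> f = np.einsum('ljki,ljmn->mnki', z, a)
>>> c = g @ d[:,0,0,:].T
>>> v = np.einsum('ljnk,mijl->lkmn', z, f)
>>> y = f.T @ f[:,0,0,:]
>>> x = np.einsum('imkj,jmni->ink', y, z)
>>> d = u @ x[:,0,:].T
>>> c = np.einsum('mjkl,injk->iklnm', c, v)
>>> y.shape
(13, 3, 37, 13)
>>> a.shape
(13, 3, 2, 37)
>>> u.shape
(13, 3, 2, 37)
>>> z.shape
(13, 3, 3, 13)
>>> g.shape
(5, 2, 3, 37)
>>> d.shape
(13, 3, 2, 13)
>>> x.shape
(13, 3, 37)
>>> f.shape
(2, 37, 3, 13)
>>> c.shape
(13, 3, 5, 13, 5)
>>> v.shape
(13, 13, 2, 3)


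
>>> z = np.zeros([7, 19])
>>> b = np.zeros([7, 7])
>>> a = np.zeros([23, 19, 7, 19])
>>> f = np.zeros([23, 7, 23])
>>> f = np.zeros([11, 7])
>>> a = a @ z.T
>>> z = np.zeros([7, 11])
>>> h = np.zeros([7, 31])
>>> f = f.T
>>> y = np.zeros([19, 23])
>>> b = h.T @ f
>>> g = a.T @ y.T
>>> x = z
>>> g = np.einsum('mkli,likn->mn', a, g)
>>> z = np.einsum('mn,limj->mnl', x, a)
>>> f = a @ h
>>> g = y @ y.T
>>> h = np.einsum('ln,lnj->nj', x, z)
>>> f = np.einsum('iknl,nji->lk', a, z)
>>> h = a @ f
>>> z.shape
(7, 11, 23)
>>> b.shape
(31, 11)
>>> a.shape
(23, 19, 7, 7)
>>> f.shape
(7, 19)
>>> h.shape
(23, 19, 7, 19)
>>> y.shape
(19, 23)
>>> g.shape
(19, 19)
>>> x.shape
(7, 11)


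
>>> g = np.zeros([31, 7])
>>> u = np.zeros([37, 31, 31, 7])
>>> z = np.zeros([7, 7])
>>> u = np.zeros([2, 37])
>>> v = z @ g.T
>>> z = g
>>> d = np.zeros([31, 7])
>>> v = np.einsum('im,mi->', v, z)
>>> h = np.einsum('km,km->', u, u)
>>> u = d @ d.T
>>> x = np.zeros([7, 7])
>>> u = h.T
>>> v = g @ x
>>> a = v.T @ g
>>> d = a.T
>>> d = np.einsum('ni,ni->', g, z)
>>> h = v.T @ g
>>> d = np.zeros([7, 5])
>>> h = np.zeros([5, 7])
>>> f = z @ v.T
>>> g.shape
(31, 7)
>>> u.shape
()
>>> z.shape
(31, 7)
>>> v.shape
(31, 7)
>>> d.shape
(7, 5)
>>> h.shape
(5, 7)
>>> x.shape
(7, 7)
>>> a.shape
(7, 7)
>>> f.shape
(31, 31)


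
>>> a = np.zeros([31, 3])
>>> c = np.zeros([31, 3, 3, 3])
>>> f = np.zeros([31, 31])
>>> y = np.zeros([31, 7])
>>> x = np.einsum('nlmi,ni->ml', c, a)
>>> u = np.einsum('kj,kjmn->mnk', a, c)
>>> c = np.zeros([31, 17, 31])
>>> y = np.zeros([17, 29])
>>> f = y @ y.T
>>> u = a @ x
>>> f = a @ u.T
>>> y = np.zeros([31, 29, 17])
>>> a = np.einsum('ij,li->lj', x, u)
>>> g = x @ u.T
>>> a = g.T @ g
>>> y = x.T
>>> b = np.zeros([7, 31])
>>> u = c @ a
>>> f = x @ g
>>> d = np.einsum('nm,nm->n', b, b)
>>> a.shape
(31, 31)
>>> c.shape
(31, 17, 31)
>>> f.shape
(3, 31)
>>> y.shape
(3, 3)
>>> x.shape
(3, 3)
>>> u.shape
(31, 17, 31)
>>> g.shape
(3, 31)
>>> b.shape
(7, 31)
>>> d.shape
(7,)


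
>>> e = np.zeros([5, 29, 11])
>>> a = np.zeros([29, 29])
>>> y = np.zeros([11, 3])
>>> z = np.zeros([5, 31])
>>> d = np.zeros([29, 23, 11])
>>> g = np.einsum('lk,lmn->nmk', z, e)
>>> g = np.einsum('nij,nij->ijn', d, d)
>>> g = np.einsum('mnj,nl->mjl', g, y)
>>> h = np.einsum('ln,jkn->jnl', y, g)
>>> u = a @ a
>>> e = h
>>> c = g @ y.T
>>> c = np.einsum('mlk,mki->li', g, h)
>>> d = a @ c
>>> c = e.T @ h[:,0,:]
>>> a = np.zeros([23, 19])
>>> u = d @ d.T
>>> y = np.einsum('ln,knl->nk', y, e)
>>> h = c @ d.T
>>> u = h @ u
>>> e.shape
(23, 3, 11)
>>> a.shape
(23, 19)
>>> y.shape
(3, 23)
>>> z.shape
(5, 31)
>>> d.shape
(29, 11)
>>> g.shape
(23, 29, 3)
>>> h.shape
(11, 3, 29)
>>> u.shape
(11, 3, 29)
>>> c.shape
(11, 3, 11)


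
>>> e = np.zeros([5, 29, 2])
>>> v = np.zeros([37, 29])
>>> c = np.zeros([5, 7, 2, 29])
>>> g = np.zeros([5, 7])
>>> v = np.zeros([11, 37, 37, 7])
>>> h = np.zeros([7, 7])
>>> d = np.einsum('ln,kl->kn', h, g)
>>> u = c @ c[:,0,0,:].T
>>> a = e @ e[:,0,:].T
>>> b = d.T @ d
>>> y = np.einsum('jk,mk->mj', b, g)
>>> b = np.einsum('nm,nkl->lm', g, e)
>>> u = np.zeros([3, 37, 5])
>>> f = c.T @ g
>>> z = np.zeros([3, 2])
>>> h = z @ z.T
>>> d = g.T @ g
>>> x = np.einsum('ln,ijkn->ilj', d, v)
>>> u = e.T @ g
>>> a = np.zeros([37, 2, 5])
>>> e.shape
(5, 29, 2)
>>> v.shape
(11, 37, 37, 7)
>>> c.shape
(5, 7, 2, 29)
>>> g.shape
(5, 7)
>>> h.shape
(3, 3)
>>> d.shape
(7, 7)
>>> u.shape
(2, 29, 7)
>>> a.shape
(37, 2, 5)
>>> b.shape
(2, 7)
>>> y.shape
(5, 7)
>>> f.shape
(29, 2, 7, 7)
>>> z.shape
(3, 2)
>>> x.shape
(11, 7, 37)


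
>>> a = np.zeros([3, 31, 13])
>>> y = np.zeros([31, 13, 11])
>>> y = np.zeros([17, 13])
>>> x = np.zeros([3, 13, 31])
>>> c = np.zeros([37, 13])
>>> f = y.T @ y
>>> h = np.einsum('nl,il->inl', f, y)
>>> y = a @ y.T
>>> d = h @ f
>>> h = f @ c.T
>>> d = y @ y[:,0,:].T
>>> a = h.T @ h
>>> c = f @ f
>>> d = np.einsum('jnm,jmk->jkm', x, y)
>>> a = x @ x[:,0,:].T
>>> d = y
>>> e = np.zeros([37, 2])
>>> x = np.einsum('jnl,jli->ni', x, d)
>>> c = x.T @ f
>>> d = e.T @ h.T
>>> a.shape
(3, 13, 3)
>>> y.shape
(3, 31, 17)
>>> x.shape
(13, 17)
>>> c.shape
(17, 13)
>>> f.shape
(13, 13)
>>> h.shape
(13, 37)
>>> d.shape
(2, 13)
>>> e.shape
(37, 2)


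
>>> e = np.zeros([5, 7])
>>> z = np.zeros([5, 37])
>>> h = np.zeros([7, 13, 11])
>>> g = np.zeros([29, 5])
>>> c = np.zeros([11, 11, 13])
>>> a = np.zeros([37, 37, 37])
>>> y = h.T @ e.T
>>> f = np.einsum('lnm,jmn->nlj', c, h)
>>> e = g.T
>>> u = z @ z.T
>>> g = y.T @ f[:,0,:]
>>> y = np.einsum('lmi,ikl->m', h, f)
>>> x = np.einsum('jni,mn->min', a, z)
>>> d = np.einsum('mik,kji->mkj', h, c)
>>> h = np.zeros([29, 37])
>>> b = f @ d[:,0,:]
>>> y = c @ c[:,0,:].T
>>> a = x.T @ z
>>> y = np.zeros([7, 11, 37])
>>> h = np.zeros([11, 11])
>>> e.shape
(5, 29)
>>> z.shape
(5, 37)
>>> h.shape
(11, 11)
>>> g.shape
(5, 13, 7)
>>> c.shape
(11, 11, 13)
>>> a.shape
(37, 37, 37)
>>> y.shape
(7, 11, 37)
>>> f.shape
(11, 11, 7)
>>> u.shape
(5, 5)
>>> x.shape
(5, 37, 37)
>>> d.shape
(7, 11, 11)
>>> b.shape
(11, 11, 11)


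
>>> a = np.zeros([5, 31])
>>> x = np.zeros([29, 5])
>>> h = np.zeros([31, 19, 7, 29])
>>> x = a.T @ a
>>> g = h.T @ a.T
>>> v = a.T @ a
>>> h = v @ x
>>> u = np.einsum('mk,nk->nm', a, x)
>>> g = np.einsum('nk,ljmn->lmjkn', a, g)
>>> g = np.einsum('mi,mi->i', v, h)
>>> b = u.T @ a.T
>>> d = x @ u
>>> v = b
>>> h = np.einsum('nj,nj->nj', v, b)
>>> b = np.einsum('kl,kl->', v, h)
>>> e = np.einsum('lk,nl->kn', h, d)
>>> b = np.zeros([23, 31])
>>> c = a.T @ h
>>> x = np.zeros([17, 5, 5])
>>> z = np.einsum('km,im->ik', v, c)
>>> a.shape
(5, 31)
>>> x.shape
(17, 5, 5)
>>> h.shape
(5, 5)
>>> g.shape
(31,)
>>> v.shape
(5, 5)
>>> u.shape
(31, 5)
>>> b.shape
(23, 31)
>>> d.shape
(31, 5)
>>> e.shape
(5, 31)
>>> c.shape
(31, 5)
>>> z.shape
(31, 5)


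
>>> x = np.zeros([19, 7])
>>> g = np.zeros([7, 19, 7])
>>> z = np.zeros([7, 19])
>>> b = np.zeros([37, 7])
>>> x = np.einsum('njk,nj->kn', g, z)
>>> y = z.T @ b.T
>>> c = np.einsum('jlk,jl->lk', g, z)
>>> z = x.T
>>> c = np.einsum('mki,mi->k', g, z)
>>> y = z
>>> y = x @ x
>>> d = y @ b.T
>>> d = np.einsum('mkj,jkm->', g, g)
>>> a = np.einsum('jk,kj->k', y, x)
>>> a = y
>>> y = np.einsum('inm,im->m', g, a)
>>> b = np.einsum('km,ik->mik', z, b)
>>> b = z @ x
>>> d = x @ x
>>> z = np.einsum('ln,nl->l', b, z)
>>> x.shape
(7, 7)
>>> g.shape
(7, 19, 7)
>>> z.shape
(7,)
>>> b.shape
(7, 7)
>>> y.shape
(7,)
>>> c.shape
(19,)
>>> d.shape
(7, 7)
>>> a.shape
(7, 7)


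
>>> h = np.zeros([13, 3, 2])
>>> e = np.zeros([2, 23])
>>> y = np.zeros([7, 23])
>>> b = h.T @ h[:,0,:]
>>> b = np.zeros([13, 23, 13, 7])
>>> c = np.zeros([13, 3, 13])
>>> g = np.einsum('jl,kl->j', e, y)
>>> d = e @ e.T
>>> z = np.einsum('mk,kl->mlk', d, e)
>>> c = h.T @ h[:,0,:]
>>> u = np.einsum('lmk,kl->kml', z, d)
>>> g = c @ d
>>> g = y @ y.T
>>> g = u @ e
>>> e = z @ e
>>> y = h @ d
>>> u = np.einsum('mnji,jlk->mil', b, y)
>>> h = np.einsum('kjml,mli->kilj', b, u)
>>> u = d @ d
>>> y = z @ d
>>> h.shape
(13, 3, 7, 23)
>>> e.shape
(2, 23, 23)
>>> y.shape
(2, 23, 2)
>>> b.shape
(13, 23, 13, 7)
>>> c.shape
(2, 3, 2)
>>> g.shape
(2, 23, 23)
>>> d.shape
(2, 2)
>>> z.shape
(2, 23, 2)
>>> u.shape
(2, 2)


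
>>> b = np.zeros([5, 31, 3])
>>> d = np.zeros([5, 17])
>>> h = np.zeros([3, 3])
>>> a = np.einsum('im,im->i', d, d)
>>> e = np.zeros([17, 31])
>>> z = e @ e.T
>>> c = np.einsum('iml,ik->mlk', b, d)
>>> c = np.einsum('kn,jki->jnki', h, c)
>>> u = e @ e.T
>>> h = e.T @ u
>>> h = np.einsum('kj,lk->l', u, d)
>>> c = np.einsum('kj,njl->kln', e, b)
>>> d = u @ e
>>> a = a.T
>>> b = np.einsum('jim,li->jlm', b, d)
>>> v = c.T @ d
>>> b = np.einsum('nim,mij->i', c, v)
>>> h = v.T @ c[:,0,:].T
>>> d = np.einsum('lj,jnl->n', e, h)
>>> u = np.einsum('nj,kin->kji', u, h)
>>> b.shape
(3,)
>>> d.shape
(3,)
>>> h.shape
(31, 3, 17)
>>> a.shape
(5,)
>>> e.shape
(17, 31)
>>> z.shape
(17, 17)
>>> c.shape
(17, 3, 5)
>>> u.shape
(31, 17, 3)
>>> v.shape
(5, 3, 31)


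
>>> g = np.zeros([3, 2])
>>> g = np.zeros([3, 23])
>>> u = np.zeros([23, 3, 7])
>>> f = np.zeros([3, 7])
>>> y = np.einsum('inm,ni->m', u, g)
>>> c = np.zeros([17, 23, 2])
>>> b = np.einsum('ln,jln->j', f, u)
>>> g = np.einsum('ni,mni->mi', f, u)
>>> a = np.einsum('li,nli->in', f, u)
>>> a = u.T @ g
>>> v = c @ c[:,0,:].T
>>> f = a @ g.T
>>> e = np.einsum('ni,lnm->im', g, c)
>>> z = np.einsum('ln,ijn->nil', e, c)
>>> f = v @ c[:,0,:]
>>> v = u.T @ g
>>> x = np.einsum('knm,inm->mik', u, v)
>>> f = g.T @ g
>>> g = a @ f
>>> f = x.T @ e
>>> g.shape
(7, 3, 7)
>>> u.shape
(23, 3, 7)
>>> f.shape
(23, 7, 2)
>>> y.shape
(7,)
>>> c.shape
(17, 23, 2)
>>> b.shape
(23,)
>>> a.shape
(7, 3, 7)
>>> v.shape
(7, 3, 7)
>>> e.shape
(7, 2)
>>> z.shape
(2, 17, 7)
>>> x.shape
(7, 7, 23)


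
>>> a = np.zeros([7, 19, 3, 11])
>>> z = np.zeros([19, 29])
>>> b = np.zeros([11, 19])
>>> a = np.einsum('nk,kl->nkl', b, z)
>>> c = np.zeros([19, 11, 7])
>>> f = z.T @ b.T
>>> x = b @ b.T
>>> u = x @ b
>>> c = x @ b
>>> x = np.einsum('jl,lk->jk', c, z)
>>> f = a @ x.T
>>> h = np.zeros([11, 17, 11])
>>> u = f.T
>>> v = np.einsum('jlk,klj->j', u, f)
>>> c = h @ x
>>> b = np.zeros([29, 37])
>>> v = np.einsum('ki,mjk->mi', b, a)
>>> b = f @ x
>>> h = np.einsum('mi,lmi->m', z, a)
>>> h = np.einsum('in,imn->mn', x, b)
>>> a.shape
(11, 19, 29)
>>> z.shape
(19, 29)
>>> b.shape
(11, 19, 29)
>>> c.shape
(11, 17, 29)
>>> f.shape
(11, 19, 11)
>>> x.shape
(11, 29)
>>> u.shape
(11, 19, 11)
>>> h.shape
(19, 29)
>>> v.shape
(11, 37)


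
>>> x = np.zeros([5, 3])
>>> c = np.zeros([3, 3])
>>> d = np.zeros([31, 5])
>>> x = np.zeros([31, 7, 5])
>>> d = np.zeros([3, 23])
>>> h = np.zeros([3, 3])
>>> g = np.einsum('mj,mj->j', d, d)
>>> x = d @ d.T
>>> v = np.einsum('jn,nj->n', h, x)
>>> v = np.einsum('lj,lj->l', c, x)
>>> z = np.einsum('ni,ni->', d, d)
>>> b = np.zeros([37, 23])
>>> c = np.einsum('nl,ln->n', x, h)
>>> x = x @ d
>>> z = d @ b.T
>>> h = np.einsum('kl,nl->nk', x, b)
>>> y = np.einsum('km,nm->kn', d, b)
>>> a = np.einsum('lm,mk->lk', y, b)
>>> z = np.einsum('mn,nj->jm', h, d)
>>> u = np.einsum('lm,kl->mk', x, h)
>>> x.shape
(3, 23)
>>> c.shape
(3,)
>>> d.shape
(3, 23)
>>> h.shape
(37, 3)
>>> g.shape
(23,)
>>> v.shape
(3,)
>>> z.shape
(23, 37)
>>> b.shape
(37, 23)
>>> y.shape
(3, 37)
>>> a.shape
(3, 23)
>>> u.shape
(23, 37)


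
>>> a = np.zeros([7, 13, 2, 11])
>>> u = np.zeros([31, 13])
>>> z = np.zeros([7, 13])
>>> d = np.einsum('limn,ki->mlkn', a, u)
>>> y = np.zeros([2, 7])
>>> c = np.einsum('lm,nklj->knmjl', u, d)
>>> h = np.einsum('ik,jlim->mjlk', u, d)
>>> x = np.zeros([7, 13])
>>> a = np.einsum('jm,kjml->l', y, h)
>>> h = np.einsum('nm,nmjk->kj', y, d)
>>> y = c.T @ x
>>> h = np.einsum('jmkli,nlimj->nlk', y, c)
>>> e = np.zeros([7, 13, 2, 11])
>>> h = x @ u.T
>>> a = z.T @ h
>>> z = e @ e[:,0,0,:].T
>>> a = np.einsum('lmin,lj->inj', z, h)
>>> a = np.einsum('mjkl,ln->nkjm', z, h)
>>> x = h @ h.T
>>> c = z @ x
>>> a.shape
(31, 2, 13, 7)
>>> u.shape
(31, 13)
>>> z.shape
(7, 13, 2, 7)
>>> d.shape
(2, 7, 31, 11)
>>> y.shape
(31, 11, 13, 2, 13)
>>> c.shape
(7, 13, 2, 7)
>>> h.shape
(7, 31)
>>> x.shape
(7, 7)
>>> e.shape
(7, 13, 2, 11)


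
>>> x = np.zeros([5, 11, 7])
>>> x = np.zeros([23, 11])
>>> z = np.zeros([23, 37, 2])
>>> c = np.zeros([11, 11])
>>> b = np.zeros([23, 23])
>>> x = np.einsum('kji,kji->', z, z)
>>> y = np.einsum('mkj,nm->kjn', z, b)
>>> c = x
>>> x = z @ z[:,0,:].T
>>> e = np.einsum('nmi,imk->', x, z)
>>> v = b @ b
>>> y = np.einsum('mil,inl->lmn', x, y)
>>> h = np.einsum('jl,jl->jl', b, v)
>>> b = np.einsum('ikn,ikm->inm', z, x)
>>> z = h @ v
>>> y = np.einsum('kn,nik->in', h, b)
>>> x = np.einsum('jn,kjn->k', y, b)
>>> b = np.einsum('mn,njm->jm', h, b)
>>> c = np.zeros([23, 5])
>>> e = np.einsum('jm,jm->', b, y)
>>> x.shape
(23,)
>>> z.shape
(23, 23)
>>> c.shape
(23, 5)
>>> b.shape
(2, 23)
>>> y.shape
(2, 23)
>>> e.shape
()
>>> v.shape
(23, 23)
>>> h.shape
(23, 23)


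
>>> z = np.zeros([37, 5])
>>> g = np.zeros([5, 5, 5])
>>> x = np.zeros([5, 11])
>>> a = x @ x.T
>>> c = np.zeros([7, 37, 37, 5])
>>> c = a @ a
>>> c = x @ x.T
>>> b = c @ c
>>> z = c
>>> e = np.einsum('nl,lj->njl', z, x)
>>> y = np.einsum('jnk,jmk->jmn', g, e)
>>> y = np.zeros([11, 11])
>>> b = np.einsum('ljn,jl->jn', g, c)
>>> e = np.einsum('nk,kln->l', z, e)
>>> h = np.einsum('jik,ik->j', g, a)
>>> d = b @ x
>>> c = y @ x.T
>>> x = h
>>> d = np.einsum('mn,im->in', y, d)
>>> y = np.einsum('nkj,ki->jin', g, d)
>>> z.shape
(5, 5)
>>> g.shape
(5, 5, 5)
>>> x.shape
(5,)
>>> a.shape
(5, 5)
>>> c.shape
(11, 5)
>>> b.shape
(5, 5)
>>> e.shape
(11,)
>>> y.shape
(5, 11, 5)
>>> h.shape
(5,)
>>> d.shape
(5, 11)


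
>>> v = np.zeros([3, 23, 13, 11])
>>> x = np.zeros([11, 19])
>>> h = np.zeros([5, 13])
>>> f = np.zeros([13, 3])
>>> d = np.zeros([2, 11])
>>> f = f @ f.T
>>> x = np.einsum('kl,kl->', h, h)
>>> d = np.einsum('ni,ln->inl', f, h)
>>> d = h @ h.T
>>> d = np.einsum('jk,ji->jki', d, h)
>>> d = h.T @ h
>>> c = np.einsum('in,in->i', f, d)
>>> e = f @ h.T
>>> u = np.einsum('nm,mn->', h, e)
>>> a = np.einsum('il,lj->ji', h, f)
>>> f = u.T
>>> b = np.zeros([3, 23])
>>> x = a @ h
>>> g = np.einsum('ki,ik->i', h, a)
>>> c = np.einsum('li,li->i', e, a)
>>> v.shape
(3, 23, 13, 11)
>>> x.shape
(13, 13)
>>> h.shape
(5, 13)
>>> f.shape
()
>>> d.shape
(13, 13)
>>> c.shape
(5,)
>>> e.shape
(13, 5)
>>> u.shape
()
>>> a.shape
(13, 5)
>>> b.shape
(3, 23)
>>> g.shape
(13,)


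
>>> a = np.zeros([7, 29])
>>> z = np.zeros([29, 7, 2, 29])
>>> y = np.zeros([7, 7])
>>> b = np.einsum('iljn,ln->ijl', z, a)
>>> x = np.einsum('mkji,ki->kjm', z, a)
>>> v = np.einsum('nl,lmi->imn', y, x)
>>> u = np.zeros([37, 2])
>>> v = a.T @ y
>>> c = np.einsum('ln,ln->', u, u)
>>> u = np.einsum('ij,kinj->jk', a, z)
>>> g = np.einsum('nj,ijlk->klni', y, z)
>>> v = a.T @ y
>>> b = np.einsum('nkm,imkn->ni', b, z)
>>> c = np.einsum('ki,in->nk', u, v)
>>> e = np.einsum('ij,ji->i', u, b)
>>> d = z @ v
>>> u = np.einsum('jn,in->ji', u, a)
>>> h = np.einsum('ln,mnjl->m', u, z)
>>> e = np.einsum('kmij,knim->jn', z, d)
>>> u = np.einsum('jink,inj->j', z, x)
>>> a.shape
(7, 29)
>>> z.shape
(29, 7, 2, 29)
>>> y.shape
(7, 7)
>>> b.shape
(29, 29)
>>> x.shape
(7, 2, 29)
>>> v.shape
(29, 7)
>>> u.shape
(29,)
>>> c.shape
(7, 29)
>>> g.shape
(29, 2, 7, 29)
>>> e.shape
(29, 7)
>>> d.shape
(29, 7, 2, 7)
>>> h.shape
(29,)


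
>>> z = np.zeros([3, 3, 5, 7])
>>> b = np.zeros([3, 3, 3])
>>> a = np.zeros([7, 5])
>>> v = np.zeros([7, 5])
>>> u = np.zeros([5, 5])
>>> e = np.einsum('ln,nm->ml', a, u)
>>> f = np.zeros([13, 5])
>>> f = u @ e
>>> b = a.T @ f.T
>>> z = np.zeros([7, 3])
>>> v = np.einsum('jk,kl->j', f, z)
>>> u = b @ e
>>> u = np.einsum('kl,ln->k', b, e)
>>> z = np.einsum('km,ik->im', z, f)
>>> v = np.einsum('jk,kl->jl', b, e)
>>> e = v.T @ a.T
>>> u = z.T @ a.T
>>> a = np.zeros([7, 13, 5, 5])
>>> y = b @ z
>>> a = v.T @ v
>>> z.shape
(5, 3)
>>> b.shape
(5, 5)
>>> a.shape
(7, 7)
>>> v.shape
(5, 7)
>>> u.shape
(3, 7)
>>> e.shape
(7, 7)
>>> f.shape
(5, 7)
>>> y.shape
(5, 3)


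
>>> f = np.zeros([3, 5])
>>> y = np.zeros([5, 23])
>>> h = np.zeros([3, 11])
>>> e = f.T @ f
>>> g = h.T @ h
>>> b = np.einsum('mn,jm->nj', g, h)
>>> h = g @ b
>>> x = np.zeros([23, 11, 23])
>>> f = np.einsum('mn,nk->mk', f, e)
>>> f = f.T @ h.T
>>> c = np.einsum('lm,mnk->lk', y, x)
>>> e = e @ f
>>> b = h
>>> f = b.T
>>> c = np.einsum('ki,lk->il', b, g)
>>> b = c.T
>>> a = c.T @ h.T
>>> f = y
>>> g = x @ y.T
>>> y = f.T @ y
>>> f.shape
(5, 23)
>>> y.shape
(23, 23)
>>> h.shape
(11, 3)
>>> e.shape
(5, 11)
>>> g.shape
(23, 11, 5)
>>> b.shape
(11, 3)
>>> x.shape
(23, 11, 23)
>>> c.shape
(3, 11)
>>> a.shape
(11, 11)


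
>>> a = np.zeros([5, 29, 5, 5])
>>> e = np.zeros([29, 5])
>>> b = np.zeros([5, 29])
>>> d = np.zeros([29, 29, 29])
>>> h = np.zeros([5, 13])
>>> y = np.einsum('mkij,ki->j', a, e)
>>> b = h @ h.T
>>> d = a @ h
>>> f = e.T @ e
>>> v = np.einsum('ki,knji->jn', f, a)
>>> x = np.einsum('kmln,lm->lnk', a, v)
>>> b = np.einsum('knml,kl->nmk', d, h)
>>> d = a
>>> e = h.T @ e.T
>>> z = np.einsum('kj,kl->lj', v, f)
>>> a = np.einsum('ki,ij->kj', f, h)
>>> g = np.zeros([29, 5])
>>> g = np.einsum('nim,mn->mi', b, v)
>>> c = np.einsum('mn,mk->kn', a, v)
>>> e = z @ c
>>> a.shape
(5, 13)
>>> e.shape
(5, 13)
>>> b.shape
(29, 5, 5)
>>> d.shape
(5, 29, 5, 5)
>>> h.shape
(5, 13)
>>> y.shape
(5,)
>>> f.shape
(5, 5)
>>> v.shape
(5, 29)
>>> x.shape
(5, 5, 5)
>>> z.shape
(5, 29)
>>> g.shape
(5, 5)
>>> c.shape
(29, 13)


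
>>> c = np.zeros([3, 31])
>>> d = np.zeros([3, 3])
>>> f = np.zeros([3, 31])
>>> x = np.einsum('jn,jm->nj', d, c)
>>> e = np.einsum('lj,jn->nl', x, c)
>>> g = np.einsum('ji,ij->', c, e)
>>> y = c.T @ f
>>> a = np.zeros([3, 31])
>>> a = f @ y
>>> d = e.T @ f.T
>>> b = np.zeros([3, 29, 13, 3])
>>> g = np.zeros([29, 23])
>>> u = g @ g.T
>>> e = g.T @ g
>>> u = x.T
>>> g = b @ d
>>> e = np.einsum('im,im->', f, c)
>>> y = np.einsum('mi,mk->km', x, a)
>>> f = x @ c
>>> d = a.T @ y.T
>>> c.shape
(3, 31)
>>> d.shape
(31, 31)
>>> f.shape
(3, 31)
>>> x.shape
(3, 3)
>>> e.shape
()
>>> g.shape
(3, 29, 13, 3)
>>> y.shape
(31, 3)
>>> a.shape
(3, 31)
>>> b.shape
(3, 29, 13, 3)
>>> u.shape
(3, 3)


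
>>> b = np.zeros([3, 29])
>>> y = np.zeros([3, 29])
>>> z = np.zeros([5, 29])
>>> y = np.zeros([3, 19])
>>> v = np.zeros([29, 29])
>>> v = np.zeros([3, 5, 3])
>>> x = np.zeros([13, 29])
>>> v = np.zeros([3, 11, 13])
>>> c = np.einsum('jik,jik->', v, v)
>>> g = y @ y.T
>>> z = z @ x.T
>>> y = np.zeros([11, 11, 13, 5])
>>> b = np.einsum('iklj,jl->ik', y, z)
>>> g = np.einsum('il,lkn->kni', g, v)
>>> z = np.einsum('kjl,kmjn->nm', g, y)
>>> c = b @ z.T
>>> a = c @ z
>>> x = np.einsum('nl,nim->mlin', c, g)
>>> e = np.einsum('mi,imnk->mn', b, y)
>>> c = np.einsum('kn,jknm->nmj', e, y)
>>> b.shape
(11, 11)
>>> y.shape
(11, 11, 13, 5)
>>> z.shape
(5, 11)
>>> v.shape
(3, 11, 13)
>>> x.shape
(3, 5, 13, 11)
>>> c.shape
(13, 5, 11)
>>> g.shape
(11, 13, 3)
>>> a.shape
(11, 11)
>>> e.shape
(11, 13)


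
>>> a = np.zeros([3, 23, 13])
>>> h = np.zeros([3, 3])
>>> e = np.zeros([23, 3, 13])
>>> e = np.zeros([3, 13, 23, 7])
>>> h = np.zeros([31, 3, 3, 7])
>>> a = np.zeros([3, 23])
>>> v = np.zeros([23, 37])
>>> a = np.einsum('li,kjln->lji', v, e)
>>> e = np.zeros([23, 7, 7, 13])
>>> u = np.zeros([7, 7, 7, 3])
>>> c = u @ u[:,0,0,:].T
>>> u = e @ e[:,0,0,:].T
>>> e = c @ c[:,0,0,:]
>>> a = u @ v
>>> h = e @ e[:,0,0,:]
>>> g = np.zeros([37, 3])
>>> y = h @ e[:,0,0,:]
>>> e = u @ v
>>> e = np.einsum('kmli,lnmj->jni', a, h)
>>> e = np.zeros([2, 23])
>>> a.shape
(23, 7, 7, 37)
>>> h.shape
(7, 7, 7, 7)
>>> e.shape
(2, 23)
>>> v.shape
(23, 37)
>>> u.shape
(23, 7, 7, 23)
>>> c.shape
(7, 7, 7, 7)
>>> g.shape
(37, 3)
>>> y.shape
(7, 7, 7, 7)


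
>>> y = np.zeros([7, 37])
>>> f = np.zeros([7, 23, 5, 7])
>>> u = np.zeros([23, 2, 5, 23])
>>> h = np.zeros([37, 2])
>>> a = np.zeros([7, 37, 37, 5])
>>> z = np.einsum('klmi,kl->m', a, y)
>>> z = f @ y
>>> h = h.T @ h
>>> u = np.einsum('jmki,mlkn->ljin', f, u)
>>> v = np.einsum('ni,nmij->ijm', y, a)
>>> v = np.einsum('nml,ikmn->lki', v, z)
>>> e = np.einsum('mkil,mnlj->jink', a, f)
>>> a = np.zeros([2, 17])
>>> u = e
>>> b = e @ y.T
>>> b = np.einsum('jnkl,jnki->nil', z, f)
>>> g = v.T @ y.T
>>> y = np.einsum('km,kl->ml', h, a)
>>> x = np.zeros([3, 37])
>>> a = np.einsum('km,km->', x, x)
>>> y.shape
(2, 17)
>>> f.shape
(7, 23, 5, 7)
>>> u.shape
(7, 37, 23, 37)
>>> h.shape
(2, 2)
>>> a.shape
()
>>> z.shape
(7, 23, 5, 37)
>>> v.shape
(37, 23, 7)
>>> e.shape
(7, 37, 23, 37)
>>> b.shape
(23, 7, 37)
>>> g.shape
(7, 23, 7)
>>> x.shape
(3, 37)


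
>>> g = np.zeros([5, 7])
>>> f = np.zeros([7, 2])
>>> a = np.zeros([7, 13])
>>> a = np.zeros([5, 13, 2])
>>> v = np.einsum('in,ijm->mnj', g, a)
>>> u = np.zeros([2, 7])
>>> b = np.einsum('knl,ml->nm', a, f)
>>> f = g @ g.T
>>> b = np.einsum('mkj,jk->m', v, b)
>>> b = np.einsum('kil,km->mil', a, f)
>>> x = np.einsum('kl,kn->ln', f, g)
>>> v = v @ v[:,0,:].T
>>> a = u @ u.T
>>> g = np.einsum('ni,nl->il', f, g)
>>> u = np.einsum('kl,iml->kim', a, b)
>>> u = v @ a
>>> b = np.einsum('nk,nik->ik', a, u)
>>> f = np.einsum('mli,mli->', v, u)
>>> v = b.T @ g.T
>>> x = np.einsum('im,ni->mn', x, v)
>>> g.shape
(5, 7)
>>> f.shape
()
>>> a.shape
(2, 2)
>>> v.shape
(2, 5)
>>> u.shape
(2, 7, 2)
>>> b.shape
(7, 2)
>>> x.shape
(7, 2)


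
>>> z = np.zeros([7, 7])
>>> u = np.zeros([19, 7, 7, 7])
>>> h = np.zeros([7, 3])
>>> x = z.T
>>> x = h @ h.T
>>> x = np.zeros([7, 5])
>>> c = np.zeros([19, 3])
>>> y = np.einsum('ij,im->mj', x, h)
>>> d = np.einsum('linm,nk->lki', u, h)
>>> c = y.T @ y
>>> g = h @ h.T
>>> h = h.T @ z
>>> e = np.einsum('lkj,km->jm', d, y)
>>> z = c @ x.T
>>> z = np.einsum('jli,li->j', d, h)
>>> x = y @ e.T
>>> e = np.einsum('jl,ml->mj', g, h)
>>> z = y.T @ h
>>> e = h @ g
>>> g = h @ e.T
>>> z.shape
(5, 7)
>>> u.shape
(19, 7, 7, 7)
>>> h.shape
(3, 7)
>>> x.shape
(3, 7)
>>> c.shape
(5, 5)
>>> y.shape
(3, 5)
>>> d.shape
(19, 3, 7)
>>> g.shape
(3, 3)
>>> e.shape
(3, 7)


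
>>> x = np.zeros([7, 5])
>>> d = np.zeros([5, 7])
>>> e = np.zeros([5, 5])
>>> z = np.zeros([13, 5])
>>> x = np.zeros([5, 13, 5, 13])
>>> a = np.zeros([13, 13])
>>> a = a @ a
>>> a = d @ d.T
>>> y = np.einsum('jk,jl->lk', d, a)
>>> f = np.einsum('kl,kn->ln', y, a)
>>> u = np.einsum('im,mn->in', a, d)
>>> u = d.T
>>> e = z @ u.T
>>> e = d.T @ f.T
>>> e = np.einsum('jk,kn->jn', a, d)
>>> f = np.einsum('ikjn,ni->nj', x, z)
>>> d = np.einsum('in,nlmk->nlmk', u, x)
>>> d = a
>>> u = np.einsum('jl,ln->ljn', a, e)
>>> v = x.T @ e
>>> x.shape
(5, 13, 5, 13)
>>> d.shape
(5, 5)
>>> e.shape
(5, 7)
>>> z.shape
(13, 5)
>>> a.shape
(5, 5)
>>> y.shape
(5, 7)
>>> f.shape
(13, 5)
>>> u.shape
(5, 5, 7)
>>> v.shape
(13, 5, 13, 7)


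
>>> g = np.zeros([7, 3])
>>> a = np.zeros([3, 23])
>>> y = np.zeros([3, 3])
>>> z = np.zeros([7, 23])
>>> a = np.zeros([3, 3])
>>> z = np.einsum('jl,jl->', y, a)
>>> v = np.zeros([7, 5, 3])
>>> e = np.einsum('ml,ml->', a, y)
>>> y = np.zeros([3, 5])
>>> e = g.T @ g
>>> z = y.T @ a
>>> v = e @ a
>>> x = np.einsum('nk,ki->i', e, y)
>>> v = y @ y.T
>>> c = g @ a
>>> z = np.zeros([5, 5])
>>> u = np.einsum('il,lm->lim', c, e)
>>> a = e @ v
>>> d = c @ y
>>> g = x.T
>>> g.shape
(5,)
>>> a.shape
(3, 3)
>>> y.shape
(3, 5)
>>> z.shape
(5, 5)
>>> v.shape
(3, 3)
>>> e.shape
(3, 3)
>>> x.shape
(5,)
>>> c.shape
(7, 3)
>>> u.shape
(3, 7, 3)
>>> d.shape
(7, 5)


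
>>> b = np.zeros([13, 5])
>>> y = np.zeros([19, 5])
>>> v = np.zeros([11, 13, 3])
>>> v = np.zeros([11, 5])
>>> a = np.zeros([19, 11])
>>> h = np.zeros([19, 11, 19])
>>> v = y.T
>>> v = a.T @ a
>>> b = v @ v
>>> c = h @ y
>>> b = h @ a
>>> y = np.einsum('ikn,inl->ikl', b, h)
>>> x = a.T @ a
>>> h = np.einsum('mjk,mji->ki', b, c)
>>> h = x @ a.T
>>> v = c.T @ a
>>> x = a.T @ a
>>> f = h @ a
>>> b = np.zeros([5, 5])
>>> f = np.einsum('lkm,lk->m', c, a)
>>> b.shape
(5, 5)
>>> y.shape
(19, 11, 19)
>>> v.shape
(5, 11, 11)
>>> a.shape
(19, 11)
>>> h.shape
(11, 19)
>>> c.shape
(19, 11, 5)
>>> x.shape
(11, 11)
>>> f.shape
(5,)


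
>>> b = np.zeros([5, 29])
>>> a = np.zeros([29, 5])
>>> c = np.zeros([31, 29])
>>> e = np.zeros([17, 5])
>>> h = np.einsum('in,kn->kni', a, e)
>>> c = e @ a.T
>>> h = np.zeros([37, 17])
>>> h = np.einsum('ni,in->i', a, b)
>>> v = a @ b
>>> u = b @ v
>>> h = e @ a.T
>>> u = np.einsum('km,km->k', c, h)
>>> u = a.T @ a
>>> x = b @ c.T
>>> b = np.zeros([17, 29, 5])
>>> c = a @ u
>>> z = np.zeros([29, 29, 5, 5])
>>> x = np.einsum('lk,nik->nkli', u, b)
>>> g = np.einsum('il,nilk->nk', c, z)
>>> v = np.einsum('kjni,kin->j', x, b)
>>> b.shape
(17, 29, 5)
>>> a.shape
(29, 5)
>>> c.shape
(29, 5)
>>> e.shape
(17, 5)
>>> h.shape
(17, 29)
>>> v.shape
(5,)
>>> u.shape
(5, 5)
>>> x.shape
(17, 5, 5, 29)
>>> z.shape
(29, 29, 5, 5)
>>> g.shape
(29, 5)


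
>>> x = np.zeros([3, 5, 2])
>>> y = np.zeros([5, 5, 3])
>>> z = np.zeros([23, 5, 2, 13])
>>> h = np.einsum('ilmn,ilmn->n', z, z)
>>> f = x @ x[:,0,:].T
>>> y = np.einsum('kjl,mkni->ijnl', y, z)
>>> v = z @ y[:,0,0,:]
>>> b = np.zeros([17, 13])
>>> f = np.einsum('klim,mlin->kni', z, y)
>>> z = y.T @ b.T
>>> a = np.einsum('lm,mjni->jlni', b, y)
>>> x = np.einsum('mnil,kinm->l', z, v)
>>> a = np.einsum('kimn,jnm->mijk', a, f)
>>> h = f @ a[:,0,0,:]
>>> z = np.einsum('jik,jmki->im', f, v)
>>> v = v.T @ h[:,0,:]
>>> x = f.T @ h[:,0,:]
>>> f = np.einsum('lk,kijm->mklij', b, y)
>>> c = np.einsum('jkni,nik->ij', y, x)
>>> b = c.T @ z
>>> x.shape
(2, 3, 5)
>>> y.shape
(13, 5, 2, 3)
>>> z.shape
(3, 5)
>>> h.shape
(23, 3, 5)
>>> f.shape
(3, 13, 17, 5, 2)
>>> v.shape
(3, 2, 5, 5)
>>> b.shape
(13, 5)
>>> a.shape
(2, 17, 23, 5)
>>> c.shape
(3, 13)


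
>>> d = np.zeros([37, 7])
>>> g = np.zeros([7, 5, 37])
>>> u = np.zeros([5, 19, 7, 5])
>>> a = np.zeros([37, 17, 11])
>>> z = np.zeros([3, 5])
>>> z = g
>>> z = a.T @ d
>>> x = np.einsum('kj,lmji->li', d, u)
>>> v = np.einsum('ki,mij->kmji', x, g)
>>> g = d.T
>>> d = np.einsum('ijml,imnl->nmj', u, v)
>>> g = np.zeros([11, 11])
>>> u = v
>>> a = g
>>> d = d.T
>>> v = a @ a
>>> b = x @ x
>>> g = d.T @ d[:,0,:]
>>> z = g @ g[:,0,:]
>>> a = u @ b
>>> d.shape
(19, 7, 37)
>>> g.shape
(37, 7, 37)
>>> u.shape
(5, 7, 37, 5)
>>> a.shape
(5, 7, 37, 5)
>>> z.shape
(37, 7, 37)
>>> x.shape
(5, 5)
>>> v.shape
(11, 11)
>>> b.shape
(5, 5)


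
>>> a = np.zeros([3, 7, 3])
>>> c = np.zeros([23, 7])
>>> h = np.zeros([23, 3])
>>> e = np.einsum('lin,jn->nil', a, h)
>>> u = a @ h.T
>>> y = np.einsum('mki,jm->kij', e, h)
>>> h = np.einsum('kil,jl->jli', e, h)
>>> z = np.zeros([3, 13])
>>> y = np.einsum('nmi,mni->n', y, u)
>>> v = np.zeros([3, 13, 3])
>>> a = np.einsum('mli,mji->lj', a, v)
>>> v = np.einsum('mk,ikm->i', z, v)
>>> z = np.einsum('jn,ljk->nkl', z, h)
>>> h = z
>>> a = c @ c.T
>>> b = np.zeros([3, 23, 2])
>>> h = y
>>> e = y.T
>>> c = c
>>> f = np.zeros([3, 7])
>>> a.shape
(23, 23)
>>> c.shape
(23, 7)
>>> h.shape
(7,)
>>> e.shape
(7,)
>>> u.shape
(3, 7, 23)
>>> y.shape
(7,)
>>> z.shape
(13, 7, 23)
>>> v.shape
(3,)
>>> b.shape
(3, 23, 2)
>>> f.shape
(3, 7)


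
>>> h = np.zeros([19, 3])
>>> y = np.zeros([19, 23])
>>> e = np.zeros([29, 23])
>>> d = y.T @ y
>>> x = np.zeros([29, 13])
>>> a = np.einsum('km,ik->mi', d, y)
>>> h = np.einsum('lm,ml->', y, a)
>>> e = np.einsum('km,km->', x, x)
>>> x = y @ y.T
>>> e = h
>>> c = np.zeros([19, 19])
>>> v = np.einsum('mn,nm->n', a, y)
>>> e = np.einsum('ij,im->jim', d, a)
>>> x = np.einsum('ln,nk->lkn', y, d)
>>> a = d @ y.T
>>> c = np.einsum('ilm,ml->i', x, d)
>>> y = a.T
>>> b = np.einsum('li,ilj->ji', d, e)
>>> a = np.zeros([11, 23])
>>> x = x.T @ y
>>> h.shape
()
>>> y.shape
(19, 23)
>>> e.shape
(23, 23, 19)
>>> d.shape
(23, 23)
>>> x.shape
(23, 23, 23)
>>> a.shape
(11, 23)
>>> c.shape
(19,)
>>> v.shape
(19,)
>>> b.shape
(19, 23)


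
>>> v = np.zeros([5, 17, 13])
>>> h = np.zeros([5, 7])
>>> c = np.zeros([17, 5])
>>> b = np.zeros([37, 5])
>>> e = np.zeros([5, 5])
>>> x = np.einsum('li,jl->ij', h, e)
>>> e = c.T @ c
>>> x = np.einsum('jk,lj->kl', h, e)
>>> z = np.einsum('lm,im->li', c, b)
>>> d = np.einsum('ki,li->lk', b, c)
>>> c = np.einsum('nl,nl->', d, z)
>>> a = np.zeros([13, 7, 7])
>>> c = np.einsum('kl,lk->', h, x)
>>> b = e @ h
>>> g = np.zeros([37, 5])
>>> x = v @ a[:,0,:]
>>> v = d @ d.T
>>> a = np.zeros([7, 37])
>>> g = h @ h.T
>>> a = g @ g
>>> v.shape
(17, 17)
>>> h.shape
(5, 7)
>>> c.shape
()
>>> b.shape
(5, 7)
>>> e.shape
(5, 5)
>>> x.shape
(5, 17, 7)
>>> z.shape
(17, 37)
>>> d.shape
(17, 37)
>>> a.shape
(5, 5)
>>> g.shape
(5, 5)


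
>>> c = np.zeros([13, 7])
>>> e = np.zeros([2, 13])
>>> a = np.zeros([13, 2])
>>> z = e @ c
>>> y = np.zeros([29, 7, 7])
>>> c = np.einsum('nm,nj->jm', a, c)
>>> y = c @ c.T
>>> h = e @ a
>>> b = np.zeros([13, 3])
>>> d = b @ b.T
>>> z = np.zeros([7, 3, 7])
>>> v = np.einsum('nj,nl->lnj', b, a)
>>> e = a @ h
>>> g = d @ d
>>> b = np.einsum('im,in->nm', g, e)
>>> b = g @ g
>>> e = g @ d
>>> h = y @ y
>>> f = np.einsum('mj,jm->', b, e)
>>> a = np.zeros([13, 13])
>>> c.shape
(7, 2)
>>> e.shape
(13, 13)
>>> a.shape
(13, 13)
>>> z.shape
(7, 3, 7)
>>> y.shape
(7, 7)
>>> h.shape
(7, 7)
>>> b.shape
(13, 13)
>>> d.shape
(13, 13)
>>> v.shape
(2, 13, 3)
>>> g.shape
(13, 13)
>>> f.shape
()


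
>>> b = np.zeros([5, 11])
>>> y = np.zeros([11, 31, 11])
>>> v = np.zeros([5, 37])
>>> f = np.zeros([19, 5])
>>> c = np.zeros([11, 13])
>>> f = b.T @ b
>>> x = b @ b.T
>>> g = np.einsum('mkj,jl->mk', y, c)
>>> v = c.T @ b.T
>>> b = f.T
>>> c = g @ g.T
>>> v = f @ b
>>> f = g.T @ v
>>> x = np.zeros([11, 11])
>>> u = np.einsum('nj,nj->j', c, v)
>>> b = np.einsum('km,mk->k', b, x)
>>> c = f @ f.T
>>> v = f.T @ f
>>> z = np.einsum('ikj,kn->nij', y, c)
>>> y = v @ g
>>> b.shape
(11,)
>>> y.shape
(11, 31)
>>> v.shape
(11, 11)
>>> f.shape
(31, 11)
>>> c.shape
(31, 31)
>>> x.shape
(11, 11)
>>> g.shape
(11, 31)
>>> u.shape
(11,)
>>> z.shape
(31, 11, 11)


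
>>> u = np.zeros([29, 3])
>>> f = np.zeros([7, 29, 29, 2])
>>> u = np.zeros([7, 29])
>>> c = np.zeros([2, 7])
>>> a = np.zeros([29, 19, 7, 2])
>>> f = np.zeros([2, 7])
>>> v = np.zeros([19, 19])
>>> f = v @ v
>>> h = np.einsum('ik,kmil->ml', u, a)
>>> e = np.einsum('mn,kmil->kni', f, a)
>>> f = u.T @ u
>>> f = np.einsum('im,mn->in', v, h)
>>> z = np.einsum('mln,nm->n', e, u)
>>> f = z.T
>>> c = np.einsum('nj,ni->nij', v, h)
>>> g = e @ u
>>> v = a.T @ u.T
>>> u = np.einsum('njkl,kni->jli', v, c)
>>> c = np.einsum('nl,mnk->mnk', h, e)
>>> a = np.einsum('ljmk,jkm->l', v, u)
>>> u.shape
(7, 7, 19)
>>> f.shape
(7,)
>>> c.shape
(29, 19, 7)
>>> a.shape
(2,)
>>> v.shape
(2, 7, 19, 7)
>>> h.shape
(19, 2)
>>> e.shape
(29, 19, 7)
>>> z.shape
(7,)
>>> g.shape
(29, 19, 29)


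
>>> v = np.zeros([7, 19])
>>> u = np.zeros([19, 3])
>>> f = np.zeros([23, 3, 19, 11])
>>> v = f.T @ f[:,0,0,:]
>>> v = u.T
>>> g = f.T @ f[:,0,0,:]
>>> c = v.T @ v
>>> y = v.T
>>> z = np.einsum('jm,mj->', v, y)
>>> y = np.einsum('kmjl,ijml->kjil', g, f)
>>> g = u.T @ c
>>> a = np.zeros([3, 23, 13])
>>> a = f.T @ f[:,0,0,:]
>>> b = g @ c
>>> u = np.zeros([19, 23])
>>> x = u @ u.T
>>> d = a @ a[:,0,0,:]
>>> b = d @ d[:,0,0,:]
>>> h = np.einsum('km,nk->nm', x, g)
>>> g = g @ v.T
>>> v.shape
(3, 19)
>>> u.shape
(19, 23)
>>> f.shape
(23, 3, 19, 11)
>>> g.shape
(3, 3)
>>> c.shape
(19, 19)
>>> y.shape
(11, 3, 23, 11)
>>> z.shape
()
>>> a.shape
(11, 19, 3, 11)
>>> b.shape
(11, 19, 3, 11)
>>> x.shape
(19, 19)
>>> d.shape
(11, 19, 3, 11)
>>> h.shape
(3, 19)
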